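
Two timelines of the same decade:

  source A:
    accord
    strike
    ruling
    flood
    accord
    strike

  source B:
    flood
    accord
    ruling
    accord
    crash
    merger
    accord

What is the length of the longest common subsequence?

Match accord (source A #1, source B #2), then ruling (source A #3, source B #3), then accord (source A #5, source B #7) — 3 events in the same relative order in both. The LCS DP gives dp[6][7] = 3, so this is optimal.

3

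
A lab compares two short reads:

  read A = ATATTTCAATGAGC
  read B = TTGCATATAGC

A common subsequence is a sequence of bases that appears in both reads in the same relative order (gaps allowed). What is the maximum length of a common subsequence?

One common subsequence of length 9: T [2,1]; then T [4,2]; then C [7,4]; then A [8,5]; then A [9,7]; then T [10,8]; then A [12,9]; then G [13,10]; then C [14,11]. The LCS DP gives dp[14][11] = 9, so this is optimal.

9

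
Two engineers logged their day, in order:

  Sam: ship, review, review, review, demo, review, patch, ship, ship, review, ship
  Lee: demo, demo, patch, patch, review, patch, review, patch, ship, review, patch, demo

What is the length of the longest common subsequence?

One common subsequence of length 5: review [2,5], review [6,7], patch [7,8], ship [9,9], review [10,10]. dp[11][12] = 5 confirms this is the maximum.

5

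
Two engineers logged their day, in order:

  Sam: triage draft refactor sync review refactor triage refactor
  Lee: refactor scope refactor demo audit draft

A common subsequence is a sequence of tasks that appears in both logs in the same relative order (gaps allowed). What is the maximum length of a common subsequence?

2

Taking refactor at Sam[3]=Lee[1], then refactor at Sam[6]=Lee[3] gives a common subsequence of length 2, and the DP table's final entry dp[8][6] is also 2, so no common subsequence is longer.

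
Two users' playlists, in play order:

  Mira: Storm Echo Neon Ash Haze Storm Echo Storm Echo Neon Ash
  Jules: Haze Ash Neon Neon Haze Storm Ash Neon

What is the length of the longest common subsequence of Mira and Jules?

4

Match Neon at Mira[3]=Jules[4], then Haze at Mira[5]=Jules[5], then Storm at Mira[6]=Jules[6], then Neon at Mira[10]=Jules[8] — 4 songs in the same relative order in both. Since dp[11][8] = 4, nothing longer is possible.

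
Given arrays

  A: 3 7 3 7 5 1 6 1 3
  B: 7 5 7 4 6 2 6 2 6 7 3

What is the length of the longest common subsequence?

One common subsequence of length 4: 7 [2,1], then 7 [4,3], then 6 [7,9], then 3 [9,11]. Since dp[9][11] = 4, nothing longer is possible.

4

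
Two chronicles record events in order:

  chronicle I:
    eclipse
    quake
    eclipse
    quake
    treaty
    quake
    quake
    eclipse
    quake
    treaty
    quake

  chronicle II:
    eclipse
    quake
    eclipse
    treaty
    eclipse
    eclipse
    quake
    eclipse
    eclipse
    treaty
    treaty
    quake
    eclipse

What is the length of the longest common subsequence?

Match eclipse (chronicle I #1, chronicle II #1), quake (chronicle I #2, chronicle II #2), eclipse (chronicle I #3, chronicle II #3), treaty (chronicle I #5, chronicle II #4), quake (chronicle I #6, chronicle II #7), eclipse (chronicle I #8, chronicle II #9), treaty (chronicle I #10, chronicle II #11), quake (chronicle I #11, chronicle II #12) — 8 events in the same relative order in both. The LCS DP gives dp[11][13] = 8, so this is optimal.

8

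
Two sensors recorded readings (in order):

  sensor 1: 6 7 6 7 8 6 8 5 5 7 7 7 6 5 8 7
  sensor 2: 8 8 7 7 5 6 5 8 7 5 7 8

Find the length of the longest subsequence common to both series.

Taking 8 (sensor 1 #5, sensor 2 #1); then 8 (sensor 1 #7, sensor 2 #2); then 7 (sensor 1 #10, sensor 2 #3); then 7 (sensor 1 #11, sensor 2 #4); then 6 (sensor 1 #13, sensor 2 #6); then 5 (sensor 1 #14, sensor 2 #7); then 8 (sensor 1 #15, sensor 2 #8); then 7 (sensor 1 #16, sensor 2 #11) gives a common subsequence of length 8. Since dp[16][12] = 8, nothing longer is possible.

8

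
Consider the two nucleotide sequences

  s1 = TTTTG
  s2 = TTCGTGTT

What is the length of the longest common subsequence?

4

Taking T (s1 #1, s2 #2), T (s1 #2, s2 #5), T (s1 #3, s2 #7), T (s1 #4, s2 #8) gives a common subsequence of length 4. dp[5][8] = 4 confirms this is the maximum.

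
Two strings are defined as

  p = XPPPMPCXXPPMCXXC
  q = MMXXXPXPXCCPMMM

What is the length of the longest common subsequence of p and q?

7

Match X (p #1, q #3) → X (p #8, q #4) → X (p #9, q #5) → P (p #10, q #6) → P (p #11, q #8) → C (p #13, q #10) → C (p #16, q #11) — 7 characters in the same relative order in both. dp[16][15] = 7 confirms this is the maximum.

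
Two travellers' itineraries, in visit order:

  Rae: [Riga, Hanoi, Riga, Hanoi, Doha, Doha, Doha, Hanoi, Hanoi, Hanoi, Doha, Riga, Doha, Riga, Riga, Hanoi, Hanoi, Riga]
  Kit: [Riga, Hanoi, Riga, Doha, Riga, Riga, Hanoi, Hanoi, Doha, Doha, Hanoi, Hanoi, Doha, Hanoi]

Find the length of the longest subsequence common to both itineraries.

10

One common subsequence of length 10: Riga [1,1], Hanoi [2,2], Riga [3,6], Hanoi [4,8], Doha [6,9], Doha [7,10], Hanoi [9,11], Hanoi [10,12], Doha [13,13], Hanoi [17,14]. dp[18][14] = 10 confirms this is the maximum.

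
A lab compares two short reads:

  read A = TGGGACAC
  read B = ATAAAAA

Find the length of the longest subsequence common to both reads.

Let dp[i][j] be the LCS length of the first i bases of read A and the first j bases of read B. dp[i][j] = dp[i-1][j-1]+1 when the i-th and j-th bases match, else max(dp[i-1][j], dp[i][j-1]).
    ·  A  T  A  A  A  A  A
 ·  0  0  0  0  0  0  0  0
 T  0  0  1  1  1  1  1  1
 G  0  0  1  1  1  1  1  1
 G  0  0  1  1  1  1  1  1
 G  0  0  1  1  1  1  1  1
 A  0  1  1  2  2  2  2  2
 C  0  1  1  2  2  2  2  2
 A  0  1  1  2  3  3  3  3
 C  0  1  1  2  3  3  3  3
dp[8][7] = 3. One LCS (by backtracking along matches): TAA.

3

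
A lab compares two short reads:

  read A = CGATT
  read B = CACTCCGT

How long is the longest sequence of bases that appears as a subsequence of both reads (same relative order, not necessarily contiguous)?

Match C at read A[1]=read B[1], A at read A[3]=read B[2], T at read A[4]=read B[4], T at read A[5]=read B[8] — 4 bases in the same relative order in both. dp[5][8] = 4 confirms this is the maximum.

4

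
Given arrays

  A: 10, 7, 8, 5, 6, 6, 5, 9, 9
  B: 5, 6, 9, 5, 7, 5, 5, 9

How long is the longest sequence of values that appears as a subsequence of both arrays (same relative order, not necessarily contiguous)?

Pick 7 (A #2, B #5), then 5 (A #4, B #6), then 5 (A #7, B #7), then 9 (A #9, B #8); all 4 values appear in both, in order. Since dp[9][8] = 4, nothing longer is possible.

4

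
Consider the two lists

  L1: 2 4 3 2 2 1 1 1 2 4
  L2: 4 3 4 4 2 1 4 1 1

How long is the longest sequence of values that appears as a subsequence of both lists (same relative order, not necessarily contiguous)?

6

Let dp[i][j] be the LCS length of the first i values of L1 and the first j values of L2. dp[i][j] = dp[i-1][j-1]+1 when the i-th and j-th values match, else max(dp[i-1][j], dp[i][j-1]).
    ·  4  3  4  4  2  1  4  1  1
 ·  0  0  0  0  0  0  0  0  0  0
 2  0  0  0  0  0  1  1  1  1  1
 4  0  1  1  1  1  1  1  2  2  2
 3  0  1  2  2  2  2  2  2  2  2
 2  0  1  2  2  2  3  3  3  3  3
 2  0  1  2  2  2  3  3  3  3  3
 1  0  1  2  2  2  3  4  4  4  4
 1  0  1  2  2  2  3  4  4  5  5
 1  0  1  2  2  2  3  4  4  5  6
 2  0  1  2  2  2  3  4  4  5  6
 4  0  1  2  3  3  3  4  5  5  6
dp[10][9] = 6. One LCS (by backtracking along matches): 4, 3, 2, 1, 1, 1.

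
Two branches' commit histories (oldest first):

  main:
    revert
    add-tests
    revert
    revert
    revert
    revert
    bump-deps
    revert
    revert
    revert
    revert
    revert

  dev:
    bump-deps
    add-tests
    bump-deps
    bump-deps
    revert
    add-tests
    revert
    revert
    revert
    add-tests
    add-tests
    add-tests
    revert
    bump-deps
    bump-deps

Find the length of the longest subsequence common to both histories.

Match revert (main #1, dev #5), add-tests (main #2, dev #6), revert (main #3, dev #7), revert (main #4, dev #8), revert (main #5, dev #9), revert (main #6, dev #13), bump-deps (main #7, dev #15) — 7 commits in the same relative order in both, and the DP table's final entry dp[12][15] is also 7, so no common subsequence is longer.

7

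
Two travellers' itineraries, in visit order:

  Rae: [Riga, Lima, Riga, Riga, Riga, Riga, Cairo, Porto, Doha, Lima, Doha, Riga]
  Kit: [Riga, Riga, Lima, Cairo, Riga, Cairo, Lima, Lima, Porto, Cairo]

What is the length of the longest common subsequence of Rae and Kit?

Pick Riga (Rae #1, Kit #2) → Lima (Rae #2, Kit #3) → Riga (Rae #6, Kit #5) → Cairo (Rae #7, Kit #6) → Porto (Rae #8, Kit #9); all 5 stops appear in both, in order. The LCS DP gives dp[12][10] = 5, so this is optimal.

5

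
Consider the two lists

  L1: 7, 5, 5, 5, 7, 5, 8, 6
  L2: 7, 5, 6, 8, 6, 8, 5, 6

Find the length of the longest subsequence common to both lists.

4

Let dp[i][j] be the LCS length of the first i values of L1 and the first j values of L2. dp[i][j] = dp[i-1][j-1]+1 when the i-th and j-th values match, else max(dp[i-1][j], dp[i][j-1]).
    ·  7  5  6  8  6  8  5  6
 ·  0  0  0  0  0  0  0  0  0
 7  0  1  1  1  1  1  1  1  1
 5  0  1  2  2  2  2  2  2  2
 5  0  1  2  2  2  2  2  3  3
 5  0  1  2  2  2  2  2  3  3
 7  0  1  2  2  2  2  2  3  3
 5  0  1  2  2  2  2  2  3  3
 8  0  1  2  2  3  3  3  3  3
 6  0  1  2  3  3  4  4  4  4
dp[8][8] = 4. One LCS (by backtracking along matches): 7, 5, 5, 6.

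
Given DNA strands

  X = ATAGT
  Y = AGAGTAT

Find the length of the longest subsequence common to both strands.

Let dp[i][j] be the LCS length of the first i bases of X and the first j bases of Y. dp[i][j] = dp[i-1][j-1]+1 when the i-th and j-th bases match, else max(dp[i-1][j], dp[i][j-1]).
    ·  A  G  A  G  T  A  T
 ·  0  0  0  0  0  0  0  0
 A  0  1  1  1  1  1  1  1
 T  0  1  1  1  1  2  2  2
 A  0  1  1  2  2  2  3  3
 G  0  1  2  2  3  3  3  3
 T  0  1  2  2  3  4  4  4
dp[5][7] = 4. One LCS (by backtracking along matches): ATAT.

4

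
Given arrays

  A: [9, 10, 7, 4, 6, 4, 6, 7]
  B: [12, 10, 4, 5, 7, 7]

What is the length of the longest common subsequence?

3

Let dp[i][j] be the LCS length of the first i values of A and the first j values of B. dp[i][j] = dp[i-1][j-1]+1 when the i-th and j-th values match, else max(dp[i-1][j], dp[i][j-1]).
    · 12 10  4  5  7  7
 ·  0  0  0  0  0  0  0
 9  0  0  0  0  0  0  0
10  0  0  1  1  1  1  1
 7  0  0  1  1  1  2  2
 4  0  0  1  2  2  2  2
 6  0  0  1  2  2  2  2
 4  0  0  1  2  2  2  2
 6  0  0  1  2  2  2  2
 7  0  0  1  2  2  3  3
dp[8][6] = 3. One LCS (by backtracking along matches): 10, 7, 7.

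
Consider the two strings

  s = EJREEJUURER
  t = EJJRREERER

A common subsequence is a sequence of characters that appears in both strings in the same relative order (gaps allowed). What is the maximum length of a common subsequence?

8

Let dp[i][j] be the LCS length of the first i characters of s and the first j characters of t. dp[i][j] = dp[i-1][j-1]+1 when the i-th and j-th characters match, else max(dp[i-1][j], dp[i][j-1]).
    ·  E  J  J  R  R  E  E  R  E  R
 ·  0  0  0  0  0  0  0  0  0  0  0
 E  0  1  1  1  1  1  1  1  1  1  1
 J  0  1  2  2  2  2  2  2  2  2  2
 R  0  1  2  2  3  3  3  3  3  3  3
 E  0  1  2  2  3  3  4  4  4  4  4
 E  0  1  2  2  3  3  4  5  5  5  5
 J  0  1  2  3  3  3  4  5  5  5  5
 U  0  1  2  3  3  3  4  5  5  5  5
 U  0  1  2  3  3  3  4  5  5  5  5
 R  0  1  2  3  4  4  4  5  6  6  6
 E  0  1  2  3  4  4  5  5  6  7  7
 R  0  1  2  3  4  5  5  5  6  7  8
dp[11][10] = 8. One LCS (by backtracking along matches): EJREERER.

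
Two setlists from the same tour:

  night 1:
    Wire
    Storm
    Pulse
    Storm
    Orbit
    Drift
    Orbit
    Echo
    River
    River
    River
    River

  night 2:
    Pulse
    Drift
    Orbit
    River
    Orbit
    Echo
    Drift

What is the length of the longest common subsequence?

4

Pick Pulse (night 1 #3, night 2 #1), Orbit (night 1 #5, night 2 #3), Orbit (night 1 #7, night 2 #5), Echo (night 1 #8, night 2 #6); all 4 songs appear in both, in order. The LCS DP gives dp[12][7] = 4, so this is optimal.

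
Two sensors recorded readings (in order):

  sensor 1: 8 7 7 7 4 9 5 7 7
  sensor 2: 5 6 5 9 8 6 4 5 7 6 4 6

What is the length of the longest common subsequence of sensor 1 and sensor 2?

Pick 8 [1,5], 4 [5,7], 5 [7,8], 7 [8,9]; all 4 values appear in both, in order. The LCS DP gives dp[9][12] = 4, so this is optimal.

4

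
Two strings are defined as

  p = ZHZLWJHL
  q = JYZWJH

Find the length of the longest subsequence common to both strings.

One common subsequence of length 4: Z at p[3]=q[3], then W at p[5]=q[4], then J at p[6]=q[5], then H at p[7]=q[6]. Since dp[8][6] = 4, nothing longer is possible.

4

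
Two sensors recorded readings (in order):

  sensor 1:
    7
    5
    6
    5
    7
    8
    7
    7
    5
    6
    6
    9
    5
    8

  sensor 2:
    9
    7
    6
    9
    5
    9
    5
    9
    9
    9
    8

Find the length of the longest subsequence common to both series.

6

Taking 7 at sensor 1[1]=sensor 2[2] → 6 at sensor 1[3]=sensor 2[3] → 5 at sensor 1[4]=sensor 2[5] → 5 at sensor 1[9]=sensor 2[7] → 9 at sensor 1[12]=sensor 2[10] → 8 at sensor 1[14]=sensor 2[11] gives a common subsequence of length 6. The LCS DP gives dp[14][11] = 6, so this is optimal.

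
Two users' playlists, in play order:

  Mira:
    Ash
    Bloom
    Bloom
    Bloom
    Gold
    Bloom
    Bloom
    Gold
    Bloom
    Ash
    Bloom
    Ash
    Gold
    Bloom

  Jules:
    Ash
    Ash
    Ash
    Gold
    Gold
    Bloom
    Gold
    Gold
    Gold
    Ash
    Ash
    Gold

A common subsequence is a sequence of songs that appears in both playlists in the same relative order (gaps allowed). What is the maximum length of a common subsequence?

7

Taking Ash (Mira #1, Jules #3), Bloom (Mira #2, Jules #6), Gold (Mira #5, Jules #8), Gold (Mira #8, Jules #9), Ash (Mira #10, Jules #10), Ash (Mira #12, Jules #11), Gold (Mira #13, Jules #12) gives a common subsequence of length 7. Since dp[14][12] = 7, nothing longer is possible.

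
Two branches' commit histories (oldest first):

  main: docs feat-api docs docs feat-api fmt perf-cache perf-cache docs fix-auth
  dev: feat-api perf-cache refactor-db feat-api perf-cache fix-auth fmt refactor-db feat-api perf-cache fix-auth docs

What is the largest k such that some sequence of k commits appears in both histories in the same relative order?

Match feat-api (main #2, dev #1), then feat-api (main #5, dev #4), then fmt (main #6, dev #7), then perf-cache (main #7, dev #10), then docs (main #9, dev #12) — 5 commits in the same relative order in both, and the DP table's final entry dp[10][12] is also 5, so no common subsequence is longer.

5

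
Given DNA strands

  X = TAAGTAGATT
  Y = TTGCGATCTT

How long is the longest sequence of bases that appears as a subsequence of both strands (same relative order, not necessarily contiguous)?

6

One common subsequence of length 6: T [1,2], then G [4,3], then G [7,5], then A [8,6], then T [9,9], then T [10,10]. dp[10][10] = 6 confirms this is the maximum.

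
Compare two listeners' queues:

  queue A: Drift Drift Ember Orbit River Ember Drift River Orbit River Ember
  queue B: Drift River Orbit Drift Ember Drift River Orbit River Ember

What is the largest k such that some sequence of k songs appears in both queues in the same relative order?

8

Taking Drift at queue A[1]=queue B[1]; then Drift at queue A[2]=queue B[4]; then Ember at queue A[6]=queue B[5]; then Drift at queue A[7]=queue B[6]; then River at queue A[8]=queue B[7]; then Orbit at queue A[9]=queue B[8]; then River at queue A[10]=queue B[9]; then Ember at queue A[11]=queue B[10] gives a common subsequence of length 8, and the DP table's final entry dp[11][10] is also 8, so no common subsequence is longer.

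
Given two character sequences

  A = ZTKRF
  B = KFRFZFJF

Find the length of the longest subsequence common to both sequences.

One common subsequence of length 3: K (A #3, B #1), then R (A #4, B #3), then F (A #5, B #8). Since dp[5][8] = 3, nothing longer is possible.

3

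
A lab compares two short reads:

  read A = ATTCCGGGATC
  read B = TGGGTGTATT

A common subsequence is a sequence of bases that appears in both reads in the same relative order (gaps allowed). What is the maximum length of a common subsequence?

6

Let dp[i][j] be the LCS length of the first i bases of read A and the first j bases of read B. dp[i][j] = dp[i-1][j-1]+1 when the i-th and j-th bases match, else max(dp[i-1][j], dp[i][j-1]).
    ·  T  G  G  G  T  G  T  A  T  T
 ·  0  0  0  0  0  0  0  0  0  0  0
 A  0  0  0  0  0  0  0  0  1  1  1
 T  0  1  1  1  1  1  1  1  1  2  2
 T  0  1  1  1  1  2  2  2  2  2  3
 C  0  1  1  1  1  2  2  2  2  2  3
 C  0  1  1  1  1  2  2  2  2  2  3
 G  0  1  2  2  2  2  3  3  3  3  3
 G  0  1  2  3  3  3  3  3  3  3  3
 G  0  1  2  3  4  4  4  4  4  4  4
 A  0  1  2  3  4  4  4  4  5  5  5
 T  0  1  2  3  4  5  5  5  5  6  6
 C  0  1  2  3  4  5  5  5  5  6  6
dp[11][10] = 6. One LCS (by backtracking along matches): TGGGAT.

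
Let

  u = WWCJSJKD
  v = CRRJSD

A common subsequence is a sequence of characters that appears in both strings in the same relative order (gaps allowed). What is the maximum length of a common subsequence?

One common subsequence of length 4: C [3,1], then J [4,4], then S [5,5], then D [8,6]. The LCS DP gives dp[8][6] = 4, so this is optimal.

4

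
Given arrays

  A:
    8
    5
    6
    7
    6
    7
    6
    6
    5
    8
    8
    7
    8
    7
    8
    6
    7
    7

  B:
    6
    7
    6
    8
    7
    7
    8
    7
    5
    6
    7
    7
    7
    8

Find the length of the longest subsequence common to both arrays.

Pick 6 (A #3, B #1), then 7 (A #4, B #2), then 6 (A #5, B #3), then 7 (A #6, B #5), then 7 (A #12, B #6), then 8 (A #13, B #7), then 7 (A #14, B #8), then 6 (A #16, B #10), then 7 (A #17, B #12), then 7 (A #18, B #13); all 10 values appear in both, in order. Since dp[18][14] = 10, nothing longer is possible.

10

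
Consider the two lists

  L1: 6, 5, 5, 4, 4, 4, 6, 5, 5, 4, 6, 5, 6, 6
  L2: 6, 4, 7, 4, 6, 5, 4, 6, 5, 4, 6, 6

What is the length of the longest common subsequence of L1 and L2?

Pick 6 at L1[1]=L2[1], 4 at L1[4]=L2[2], 4 at L1[6]=L2[4], 6 at L1[7]=L2[5], 5 at L1[9]=L2[6], 4 at L1[10]=L2[7], 6 at L1[11]=L2[8], 5 at L1[12]=L2[9], 6 at L1[13]=L2[11], 6 at L1[14]=L2[12]; all 10 values appear in both, in order. Since dp[14][12] = 10, nothing longer is possible.

10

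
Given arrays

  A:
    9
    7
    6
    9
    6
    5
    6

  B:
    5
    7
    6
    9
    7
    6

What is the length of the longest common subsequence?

4

Pick 7 at A[2]=B[2]; then 6 at A[3]=B[3]; then 9 at A[4]=B[4]; then 6 at A[7]=B[6]; all 4 values appear in both, in order. dp[7][6] = 4 confirms this is the maximum.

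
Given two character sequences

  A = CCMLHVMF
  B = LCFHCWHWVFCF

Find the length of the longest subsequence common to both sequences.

Let dp[i][j] be the LCS length of the first i characters of A and the first j characters of B. dp[i][j] = dp[i-1][j-1]+1 when the i-th and j-th characters match, else max(dp[i-1][j], dp[i][j-1]).
    ·  L  C  F  H  C  W  H  W  V  F  C  F
 ·  0  0  0  0  0  0  0  0  0  0  0  0  0
 C  0  0  1  1  1  1  1  1  1  1  1  1  1
 C  0  0  1  1  1  2  2  2  2  2  2  2  2
 M  0  0  1  1  1  2  2  2  2  2  2  2  2
 L  0  1  1  1  1  2  2  2  2  2  2  2  2
 H  0  1  1  1  2  2  2  3  3  3  3  3  3
 V  0  1  1  1  2  2  2  3  3  4  4  4  4
 M  0  1  1  1  2  2  2  3  3  4  4  4  4
 F  0  1  1  2  2  2  2  3  3  4  5  5  5
dp[8][12] = 5. One LCS (by backtracking along matches): CCHVF.

5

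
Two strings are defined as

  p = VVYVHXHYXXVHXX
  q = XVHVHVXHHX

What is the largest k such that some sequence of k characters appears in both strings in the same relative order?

7

Taking V (p #1, q #2); then V (p #2, q #4); then V (p #4, q #6); then X (p #6, q #7); then H (p #7, q #8); then H (p #12, q #9); then X (p #14, q #10) gives a common subsequence of length 7. dp[14][10] = 7 confirms this is the maximum.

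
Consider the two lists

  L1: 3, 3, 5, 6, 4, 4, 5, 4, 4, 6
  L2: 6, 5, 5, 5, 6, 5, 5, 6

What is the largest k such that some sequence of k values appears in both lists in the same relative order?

4

Pick 5 [3,4] → 6 [4,5] → 5 [7,7] → 6 [10,8]; all 4 values appear in both, in order, and the DP table's final entry dp[10][8] is also 4, so no common subsequence is longer.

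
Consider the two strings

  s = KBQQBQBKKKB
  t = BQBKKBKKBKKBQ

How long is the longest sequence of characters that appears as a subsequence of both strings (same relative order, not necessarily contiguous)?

8

Let dp[i][j] be the LCS length of the first i characters of s and the first j characters of t. dp[i][j] = dp[i-1][j-1]+1 when the i-th and j-th characters match, else max(dp[i-1][j], dp[i][j-1]).
    ·  B  Q  B  K  K  B  K  K  B  K  K  B  Q
 ·  0  0  0  0  0  0  0  0  0  0  0  0  0  0
 K  0  0  0  0  1  1  1  1  1  1  1  1  1  1
 B  0  1  1  1  1  1  2  2  2  2  2  2  2  2
 Q  0  1  2  2  2  2  2  2  2  2  2  2  2  3
 Q  0  1  2  2  2  2  2  2  2  2  2  2  2  3
 B  0  1  2  3  3  3  3  3  3  3  3  3  3  3
 Q  0  1  2  3  3  3  3  3  3  3  3  3  3  4
 B  0  1  2  3  3  3  4  4  4  4  4  4  4  4
 K  0  1  2  3  4  4  4  5  5  5  5  5  5  5
 K  0  1  2  3  4  5  5  5  6  6  6  6  6  6
 K  0  1  2  3  4  5  5  6  6  6  7  7  7  7
 B  0  1  2  3  4  5  6  6  6  7  7  7  8  8
dp[11][13] = 8. One LCS (by backtracking along matches): BQBBKKKB.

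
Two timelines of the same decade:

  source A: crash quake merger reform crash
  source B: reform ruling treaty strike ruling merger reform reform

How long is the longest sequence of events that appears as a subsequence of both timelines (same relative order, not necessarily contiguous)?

2

Match merger [3,6]; then reform [4,8] — 2 events in the same relative order in both. The LCS DP gives dp[5][8] = 2, so this is optimal.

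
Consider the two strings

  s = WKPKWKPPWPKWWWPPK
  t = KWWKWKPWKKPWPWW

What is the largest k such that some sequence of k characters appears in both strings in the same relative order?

10

Pick W at s[1]=t[5], then K at s[2]=t[6], then P at s[3]=t[7], then K at s[4]=t[9], then K at s[6]=t[10], then P at s[8]=t[11], then W at s[9]=t[12], then P at s[10]=t[13], then W at s[13]=t[14], then W at s[14]=t[15]; all 10 characters appear in both, in order. Since dp[17][15] = 10, nothing longer is possible.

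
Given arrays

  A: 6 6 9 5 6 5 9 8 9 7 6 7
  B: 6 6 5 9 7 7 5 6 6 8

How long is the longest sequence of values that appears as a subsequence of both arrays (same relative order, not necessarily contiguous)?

Let dp[i][j] be the LCS length of the first i values of A and the first j values of B. dp[i][j] = dp[i-1][j-1]+1 when the i-th and j-th values match, else max(dp[i-1][j], dp[i][j-1]).
    ·  6  6  5  9  7  7  5  6  6  8
 ·  0  0  0  0  0  0  0  0  0  0  0
 6  0  1  1  1  1  1  1  1  1  1  1
 6  0  1  2  2  2  2  2  2  2  2  2
 9  0  1  2  2  3  3  3  3  3  3  3
 5  0  1  2  3  3  3  3  4  4  4  4
 6  0  1  2  3  3  3  3  4  5  5  5
 5  0  1  2  3  3  3  3  4  5  5  5
 9  0  1  2  3  4  4  4  4  5  5  5
 8  0  1  2  3  4  4  4  4  5  5  6
 9  0  1  2  3  4  4  4  4  5  5  6
 7  0  1  2  3  4  5  5  5  5  5  6
 6  0  1  2  3  4  5  5  5  6  6  6
 7  0  1  2  3  4  5  6  6  6  6  6
dp[12][10] = 6. One LCS (by backtracking along matches): 6, 6, 9, 5, 6, 8.

6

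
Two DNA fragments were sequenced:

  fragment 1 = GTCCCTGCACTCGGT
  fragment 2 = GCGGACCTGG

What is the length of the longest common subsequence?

8

Match G (fragment 1 #1, fragment 2 #1); then C (fragment 1 #3, fragment 2 #2); then G (fragment 1 #7, fragment 2 #4); then C (fragment 1 #8, fragment 2 #6); then C (fragment 1 #10, fragment 2 #7); then T (fragment 1 #11, fragment 2 #8); then G (fragment 1 #13, fragment 2 #9); then G (fragment 1 #14, fragment 2 #10) — 8 bases in the same relative order in both. The LCS DP gives dp[15][10] = 8, so this is optimal.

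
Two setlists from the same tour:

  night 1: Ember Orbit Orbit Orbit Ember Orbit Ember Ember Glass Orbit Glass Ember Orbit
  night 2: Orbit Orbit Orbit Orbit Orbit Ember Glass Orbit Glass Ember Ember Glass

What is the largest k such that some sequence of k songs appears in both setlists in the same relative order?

Taking Orbit (night 1 #2, night 2 #2), then Orbit (night 1 #3, night 2 #3), then Orbit (night 1 #4, night 2 #4), then Orbit (night 1 #6, night 2 #5), then Ember (night 1 #8, night 2 #6), then Glass (night 1 #9, night 2 #7), then Orbit (night 1 #10, night 2 #8), then Glass (night 1 #11, night 2 #9), then Ember (night 1 #12, night 2 #11) gives a common subsequence of length 9. The LCS DP gives dp[13][12] = 9, so this is optimal.

9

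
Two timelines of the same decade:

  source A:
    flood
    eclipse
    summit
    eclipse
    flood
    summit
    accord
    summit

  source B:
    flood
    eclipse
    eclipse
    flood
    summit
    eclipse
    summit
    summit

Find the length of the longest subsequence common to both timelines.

6

One common subsequence of length 6: flood (source A #1, source B #1), then eclipse (source A #2, source B #3), then summit (source A #3, source B #5), then eclipse (source A #4, source B #6), then summit (source A #6, source B #7), then summit (source A #8, source B #8). The LCS DP gives dp[8][8] = 6, so this is optimal.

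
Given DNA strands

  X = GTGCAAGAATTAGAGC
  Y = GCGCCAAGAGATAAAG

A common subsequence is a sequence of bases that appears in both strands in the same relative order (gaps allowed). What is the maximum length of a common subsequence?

12

Pick G (X #1, Y #1), then G (X #3, Y #3), then C (X #4, Y #5), then A (X #5, Y #6), then A (X #6, Y #7), then G (X #7, Y #8), then A (X #8, Y #9), then A (X #9, Y #11), then T (X #10, Y #12), then A (X #12, Y #14), then A (X #14, Y #15), then G (X #15, Y #16); all 12 bases appear in both, in order. Since dp[16][16] = 12, nothing longer is possible.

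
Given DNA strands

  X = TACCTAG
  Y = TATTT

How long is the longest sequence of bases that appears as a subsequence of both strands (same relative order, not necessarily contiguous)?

Match T [1,1]; then A [2,2]; then T [5,5] — 3 bases in the same relative order in both. The LCS DP gives dp[7][5] = 3, so this is optimal.

3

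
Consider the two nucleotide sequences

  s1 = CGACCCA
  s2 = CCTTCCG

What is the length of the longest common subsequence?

4

One common subsequence of length 4: C (s1 #1, s2 #1); then C (s1 #4, s2 #2); then C (s1 #5, s2 #5); then C (s1 #6, s2 #6). Since dp[7][7] = 4, nothing longer is possible.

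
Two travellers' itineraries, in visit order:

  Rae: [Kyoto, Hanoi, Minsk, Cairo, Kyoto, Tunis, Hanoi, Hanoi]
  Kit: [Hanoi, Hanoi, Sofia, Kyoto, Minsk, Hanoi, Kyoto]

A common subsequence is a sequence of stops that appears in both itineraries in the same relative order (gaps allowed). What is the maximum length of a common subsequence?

One common subsequence of length 3: Kyoto [1,4]; then Hanoi [2,6]; then Kyoto [5,7], and the DP table's final entry dp[8][7] is also 3, so no common subsequence is longer.

3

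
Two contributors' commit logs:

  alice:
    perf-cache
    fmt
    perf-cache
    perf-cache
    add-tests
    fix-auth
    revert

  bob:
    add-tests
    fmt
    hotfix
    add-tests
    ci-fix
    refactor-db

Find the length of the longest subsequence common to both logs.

One common subsequence of length 2: fmt (alice #2, bob #2), add-tests (alice #5, bob #4). The LCS DP gives dp[7][6] = 2, so this is optimal.

2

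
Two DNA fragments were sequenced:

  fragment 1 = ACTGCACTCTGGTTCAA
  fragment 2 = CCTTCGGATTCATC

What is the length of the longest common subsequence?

One common subsequence of length 10: C [2,2]; then T [3,3]; then T [8,4]; then C [9,5]; then G [11,6]; then G [12,7]; then T [13,9]; then T [14,10]; then C [15,11]; then A [16,12]. dp[17][14] = 10 confirms this is the maximum.

10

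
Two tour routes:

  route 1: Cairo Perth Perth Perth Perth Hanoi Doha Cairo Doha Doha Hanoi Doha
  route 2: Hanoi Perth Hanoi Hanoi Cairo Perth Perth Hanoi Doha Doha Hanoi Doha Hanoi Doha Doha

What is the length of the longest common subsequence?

9

One common subsequence of length 9: Cairo at route 1[1]=route 2[5] → Perth at route 1[4]=route 2[6] → Perth at route 1[5]=route 2[7] → Hanoi at route 1[6]=route 2[8] → Doha at route 1[7]=route 2[9] → Doha at route 1[9]=route 2[10] → Doha at route 1[10]=route 2[12] → Hanoi at route 1[11]=route 2[13] → Doha at route 1[12]=route 2[15], and the DP table's final entry dp[12][15] is also 9, so no common subsequence is longer.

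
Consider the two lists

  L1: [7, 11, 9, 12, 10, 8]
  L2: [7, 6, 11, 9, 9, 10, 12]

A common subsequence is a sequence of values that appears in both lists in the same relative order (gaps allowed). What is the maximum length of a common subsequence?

Pick 7 at L1[1]=L2[1], 11 at L1[2]=L2[3], 9 at L1[3]=L2[5], 12 at L1[4]=L2[7]; all 4 values appear in both, in order. dp[6][7] = 4 confirms this is the maximum.

4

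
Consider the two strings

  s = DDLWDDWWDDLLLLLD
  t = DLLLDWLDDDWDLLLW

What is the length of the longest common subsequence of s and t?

10

Taking D (s #1, t #1), then D (s #2, t #5), then L (s #3, t #7), then D (s #5, t #9), then D (s #6, t #10), then W (s #8, t #11), then D (s #10, t #12), then L (s #11, t #13), then L (s #12, t #14), then L (s #13, t #15) gives a common subsequence of length 10. dp[16][16] = 10 confirms this is the maximum.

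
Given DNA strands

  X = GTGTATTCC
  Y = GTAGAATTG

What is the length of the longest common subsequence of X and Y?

Taking G at X[1]=Y[1], then T at X[2]=Y[2], then G at X[3]=Y[4], then A at X[5]=Y[6], then T at X[6]=Y[7], then T at X[7]=Y[8] gives a common subsequence of length 6. The LCS DP gives dp[9][9] = 6, so this is optimal.

6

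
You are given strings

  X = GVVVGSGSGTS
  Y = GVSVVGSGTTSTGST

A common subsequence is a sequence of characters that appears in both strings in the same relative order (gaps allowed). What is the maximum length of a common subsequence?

One common subsequence of length 10: G (X #1, Y #1); then V (X #2, Y #2); then V (X #3, Y #4); then V (X #4, Y #5); then G (X #5, Y #6); then S (X #6, Y #7); then G (X #7, Y #8); then S (X #8, Y #11); then G (X #9, Y #13); then T (X #10, Y #15). dp[11][15] = 10 confirms this is the maximum.

10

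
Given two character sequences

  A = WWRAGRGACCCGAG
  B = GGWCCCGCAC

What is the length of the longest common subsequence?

7

Match G at A[5]=B[1]; then G at A[7]=B[2]; then C at A[9]=B[4]; then C at A[10]=B[5]; then C at A[11]=B[6]; then G at A[12]=B[7]; then A at A[13]=B[9] — 7 characters in the same relative order in both, and the DP table's final entry dp[14][10] is also 7, so no common subsequence is longer.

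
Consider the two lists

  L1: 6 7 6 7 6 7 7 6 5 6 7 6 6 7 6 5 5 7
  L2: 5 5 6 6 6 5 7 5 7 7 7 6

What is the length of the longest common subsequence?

Taking 6 at L1[1]=L2[3], then 6 at L1[3]=L2[4], then 6 at L1[5]=L2[5], then 7 at L1[6]=L2[7], then 7 at L1[7]=L2[9], then 7 at L1[11]=L2[10], then 7 at L1[14]=L2[11], then 6 at L1[15]=L2[12] gives a common subsequence of length 8. The LCS DP gives dp[18][12] = 8, so this is optimal.

8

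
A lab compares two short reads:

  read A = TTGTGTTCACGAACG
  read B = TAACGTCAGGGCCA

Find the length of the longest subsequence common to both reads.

Taking T at read A[1]=read B[1] → T at read A[2]=read B[6] → G at read A[3]=read B[10] → G at read A[5]=read B[11] → C at read A[8]=read B[12] → C at read A[10]=read B[13] → A at read A[13]=read B[14] gives a common subsequence of length 7. The LCS DP gives dp[15][14] = 7, so this is optimal.

7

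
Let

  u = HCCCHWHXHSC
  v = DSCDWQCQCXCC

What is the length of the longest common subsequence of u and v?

5

Match C [2,3]; then C [3,7]; then C [4,9]; then X [8,10]; then C [11,12] — 5 characters in the same relative order in both, and the DP table's final entry dp[11][12] is also 5, so no common subsequence is longer.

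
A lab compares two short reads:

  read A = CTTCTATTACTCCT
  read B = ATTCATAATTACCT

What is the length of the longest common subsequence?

Pick T (read A #2, read B #2), T (read A #3, read B #3), C (read A #4, read B #4), T (read A #5, read B #6), A (read A #6, read B #8), T (read A #7, read B #9), T (read A #8, read B #10), A (read A #9, read B #11), C (read A #12, read B #12), C (read A #13, read B #13), T (read A #14, read B #14); all 11 bases appear in both, in order, and the DP table's final entry dp[14][14] is also 11, so no common subsequence is longer.

11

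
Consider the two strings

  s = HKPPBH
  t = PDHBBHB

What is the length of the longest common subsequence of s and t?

3

Pick H [1,3], then B [5,5], then H [6,6]; all 3 characters appear in both, in order. dp[6][7] = 3 confirms this is the maximum.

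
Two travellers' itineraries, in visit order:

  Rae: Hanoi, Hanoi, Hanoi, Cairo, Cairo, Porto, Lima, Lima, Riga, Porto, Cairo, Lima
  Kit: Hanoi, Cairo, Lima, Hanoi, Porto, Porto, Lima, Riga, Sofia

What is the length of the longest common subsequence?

5

One common subsequence of length 5: Hanoi at Rae[1]=Kit[1], Hanoi at Rae[2]=Kit[4], Porto at Rae[6]=Kit[6], Lima at Rae[8]=Kit[7], Riga at Rae[9]=Kit[8]. The LCS DP gives dp[12][9] = 5, so this is optimal.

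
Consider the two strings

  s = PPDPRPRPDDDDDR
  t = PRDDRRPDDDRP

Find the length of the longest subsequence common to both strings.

Taking P at s[1]=t[1], D at s[3]=t[4], R at s[5]=t[5], R at s[7]=t[6], P at s[8]=t[7], D at s[11]=t[8], D at s[12]=t[9], D at s[13]=t[10], R at s[14]=t[11] gives a common subsequence of length 9. The LCS DP gives dp[14][12] = 9, so this is optimal.

9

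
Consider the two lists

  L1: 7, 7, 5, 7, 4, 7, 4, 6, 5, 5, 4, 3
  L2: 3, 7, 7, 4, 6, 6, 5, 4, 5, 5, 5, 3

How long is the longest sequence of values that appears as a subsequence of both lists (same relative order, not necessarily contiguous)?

Let dp[i][j] be the LCS length of the first i values of L1 and the first j values of L2. dp[i][j] = dp[i-1][j-1]+1 when the i-th and j-th values match, else max(dp[i-1][j], dp[i][j-1]).
    ·  3  7  7  4  6  6  5  4  5  5  5  3
 ·  0  0  0  0  0  0  0  0  0  0  0  0  0
 7  0  0  1  1  1  1  1  1  1  1  1  1  1
 7  0  0  1  2  2  2  2  2  2  2  2  2  2
 5  0  0  1  2  2  2  2  3  3  3  3  3  3
 7  0  0  1  2  2  2  2  3  3  3  3  3  3
 4  0  0  1  2  3  3  3  3  4  4  4  4  4
 7  0  0  1  2  3  3  3  3  4  4  4  4  4
 4  0  0  1  2  3  3  3  3  4  4  4  4  4
 6  0  0  1  2  3  4  4  4  4  4  4  4  4
 5  0  0  1  2  3  4  4  5  5  5  5  5  5
 5  0  0  1  2  3  4  4  5  5  6  6  6  6
 4  0  0  1  2  3  4  4  5  6  6  6  6  6
 3  0  1  1  2  3  4  4  5  6  6  6  6  7
dp[12][12] = 7. One LCS (by backtracking along matches): 7, 7, 5, 4, 5, 5, 3.

7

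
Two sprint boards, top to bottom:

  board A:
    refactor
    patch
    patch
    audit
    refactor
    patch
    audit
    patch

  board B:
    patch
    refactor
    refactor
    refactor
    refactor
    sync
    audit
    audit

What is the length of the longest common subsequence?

3

Taking refactor [1,5], audit [4,7], audit [7,8] gives a common subsequence of length 3. Since dp[8][8] = 3, nothing longer is possible.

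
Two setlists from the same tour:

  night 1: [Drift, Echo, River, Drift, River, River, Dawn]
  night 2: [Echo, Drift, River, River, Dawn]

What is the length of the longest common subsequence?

Match Echo [2,1]; then Drift [4,2]; then River [5,3]; then River [6,4]; then Dawn [7,5] — 5 songs in the same relative order in both. Since dp[7][5] = 5, nothing longer is possible.

5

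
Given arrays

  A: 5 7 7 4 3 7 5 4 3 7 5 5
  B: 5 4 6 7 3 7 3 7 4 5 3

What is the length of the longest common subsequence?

7

One common subsequence of length 7: 5 (A #1, B #1), 7 (A #2, B #4), 7 (A #3, B #6), 3 (A #5, B #7), 7 (A #6, B #8), 5 (A #7, B #10), 3 (A #9, B #11). The LCS DP gives dp[12][11] = 7, so this is optimal.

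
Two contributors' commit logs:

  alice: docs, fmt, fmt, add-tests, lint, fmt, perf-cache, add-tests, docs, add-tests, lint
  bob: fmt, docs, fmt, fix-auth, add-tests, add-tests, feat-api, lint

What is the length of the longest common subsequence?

Pick docs [1,2]; then fmt [2,3]; then add-tests [4,5]; then add-tests [8,6]; then lint [11,8]; all 5 commits appear in both, in order, and the DP table's final entry dp[11][8] is also 5, so no common subsequence is longer.

5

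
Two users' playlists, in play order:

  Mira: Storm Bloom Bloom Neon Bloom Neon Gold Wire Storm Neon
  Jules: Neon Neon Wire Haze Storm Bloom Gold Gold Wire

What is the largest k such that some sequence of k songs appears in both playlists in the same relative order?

Taking Storm [1,5], then Bloom [2,6], then Gold [7,8], then Wire [8,9] gives a common subsequence of length 4. The LCS DP gives dp[10][9] = 4, so this is optimal.

4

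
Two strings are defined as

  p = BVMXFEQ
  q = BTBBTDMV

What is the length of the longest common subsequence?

2

Let dp[i][j] be the LCS length of the first i characters of p and the first j characters of q. dp[i][j] = dp[i-1][j-1]+1 when the i-th and j-th characters match, else max(dp[i-1][j], dp[i][j-1]).
    ·  B  T  B  B  T  D  M  V
 ·  0  0  0  0  0  0  0  0  0
 B  0  1  1  1  1  1  1  1  1
 V  0  1  1  1  1  1  1  1  2
 M  0  1  1  1  1  1  1  2  2
 X  0  1  1  1  1  1  1  2  2
 F  0  1  1  1  1  1  1  2  2
 E  0  1  1  1  1  1  1  2  2
 Q  0  1  1  1  1  1  1  2  2
dp[7][8] = 2. One LCS (by backtracking along matches): BV.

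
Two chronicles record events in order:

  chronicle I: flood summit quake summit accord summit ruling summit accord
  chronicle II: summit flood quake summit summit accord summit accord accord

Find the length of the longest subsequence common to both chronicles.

Match flood [1,2], then summit [2,4], then summit [4,5], then accord [5,6], then summit [6,7], then accord [9,9] — 6 events in the same relative order in both. The LCS DP gives dp[9][9] = 6, so this is optimal.

6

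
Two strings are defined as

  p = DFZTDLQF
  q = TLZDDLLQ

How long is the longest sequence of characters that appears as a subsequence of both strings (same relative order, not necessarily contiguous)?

Let dp[i][j] be the LCS length of the first i characters of p and the first j characters of q. dp[i][j] = dp[i-1][j-1]+1 when the i-th and j-th characters match, else max(dp[i-1][j], dp[i][j-1]).
    ·  T  L  Z  D  D  L  L  Q
 ·  0  0  0  0  0  0  0  0  0
 D  0  0  0  0  1  1  1  1  1
 F  0  0  0  0  1  1  1  1  1
 Z  0  0  0  1  1  1  1  1  1
 T  0  1  1  1  1  1  1  1  1
 D  0  1  1  1  2  2  2  2  2
 L  0  1  2  2  2  2  3  3  3
 Q  0  1  2  2  2  2  3  3  4
 F  0  1  2  2  2  2  3  3  4
dp[8][8] = 4. One LCS (by backtracking along matches): DDLQ.

4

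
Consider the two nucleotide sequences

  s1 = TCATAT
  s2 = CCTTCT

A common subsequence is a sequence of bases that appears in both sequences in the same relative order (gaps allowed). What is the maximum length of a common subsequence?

Pick T at s1[1]=s2[4], then C at s1[2]=s2[5], then T at s1[6]=s2[6]; all 3 bases appear in both, in order. Since dp[6][6] = 3, nothing longer is possible.

3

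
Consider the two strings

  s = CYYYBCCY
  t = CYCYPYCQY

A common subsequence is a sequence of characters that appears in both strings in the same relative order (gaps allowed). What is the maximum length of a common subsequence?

6

Let dp[i][j] be the LCS length of the first i characters of s and the first j characters of t. dp[i][j] = dp[i-1][j-1]+1 when the i-th and j-th characters match, else max(dp[i-1][j], dp[i][j-1]).
    ·  C  Y  C  Y  P  Y  C  Q  Y
 ·  0  0  0  0  0  0  0  0  0  0
 C  0  1  1  1  1  1  1  1  1  1
 Y  0  1  2  2  2  2  2  2  2  2
 Y  0  1  2  2  3  3  3  3  3  3
 Y  0  1  2  2  3  3  4  4  4  4
 B  0  1  2  2  3  3  4  4  4  4
 C  0  1  2  3  3  3  4  5  5  5
 C  0  1  2  3  3  3  4  5  5  5
 Y  0  1  2  3  4  4  4  5  5  6
dp[8][9] = 6. One LCS (by backtracking along matches): CYYYCY.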